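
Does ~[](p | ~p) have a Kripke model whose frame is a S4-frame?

Unsatisfiable

1. ~[](p | ~p), u
2. ~(p | ~p), v   [~[]-rule on 1: fresh world v, uRv]
3. ~p, v   [~|-rule on 2]
4. p, v   [~|-rule on 2]
Accessibility: uRu, uRv, vRv
Branch closes: p and ~p both at v.
Every branch closes; the branch above is one of them.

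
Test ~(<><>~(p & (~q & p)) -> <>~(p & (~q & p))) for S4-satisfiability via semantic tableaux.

1. ~(<><>~(p & (~q & p)) -> <>~(p & (~q & p))), 0
2. <><>~(p & (~q & p)), 0   [~->-rule on 1]
3. ~<>~(p & (~q & p)), 0   [~->-rule on 1]
4. p & (~q & p), 0   [~<>-rule on 3 via 0R0]
5. p, 0   [&-rule on 4]
6. ~q & p, 0   [&-rule on 4]
7. ~q, 0   [&-rule on 6]
8. <>~(p & (~q & p)), 1   [<>-rule on 2: fresh world 1, 0R1]
9. p & (~q & p), 1   [~<>-rule on 3 via 0R1]
10. p, 1   [&-rule on 9]
11. ~q & p, 1   [&-rule on 9]
12. ~q, 1   [&-rule on 11]
13. ~(p & (~q & p)), 2   [<>-rule on 8: fresh world 2, 1R2]
14. p & (~q & p), 2   [~<>-rule on 3 via 0R2]
15. p, 2   [&-rule on 14]
16. ~q & p, 2   [&-rule on 14]
17. ~q, 2   [&-rule on 16]
18. ~(~q & p), 2   [~&-rule on 13 (branches; this branch)]
19. ~p, 2   [~&-rule on 18 (branches; this branch)]
Accessibility: 0R0, 0R1, 0R2, 1R1, 1R2, 2R2
Branch closes: p and ~p both at 2.
(One branch shown.) All branches close.

No, unsatisfiable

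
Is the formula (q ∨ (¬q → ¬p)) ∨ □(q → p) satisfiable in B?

Yes, satisfiable

1. (q ∨ (¬q → ¬p)) ∨ □(q → p), u
2. □(q → p), u
3. q → p, u
4. p, u
Accessibility: uRu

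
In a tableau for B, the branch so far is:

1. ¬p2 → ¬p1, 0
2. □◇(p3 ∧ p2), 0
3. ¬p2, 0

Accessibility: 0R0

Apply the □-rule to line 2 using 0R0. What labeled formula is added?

◇(p3 ∧ p2), 0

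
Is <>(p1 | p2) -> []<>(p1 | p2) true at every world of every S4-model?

Tableau for the negation ~(<>(p1 | p2) -> []<>(p1 | p2)):
1. ~(<>(p1 | p2) -> []<>(p1 | p2)), w0
2. <>(p1 | p2), w0
3. ~[]<>(p1 | p2), w0
4. p1 | p2, w1
5. p2, w1
6. ~<>(p1 | p2), w2
7. ~(p1 | p2), w2
8. ~p1, w2
9. ~p2, w2
Accessibility: w0Rw0, w0Rw1, w0Rw2, w1Rw1, w2Rw2
The negation has an open branch (countermodel exists).

No, not valid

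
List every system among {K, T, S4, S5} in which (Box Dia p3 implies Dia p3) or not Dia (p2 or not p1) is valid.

K-tableau for the negation not ((Box Dia p3 implies Dia p3) or not Dia (p2 or not p1)):
1. not ((Box Dia p3 implies Dia p3) or not Dia (p2 or not p1)), w0
2. not (Box Dia p3 implies Dia p3), w0   [neg-or-rule on 1]
3. Dia (p2 or not p1), w0   [neg-or-rule on 1]
4. Box Dia p3, w0   [neg-implies-rule on 2]
5. not Dia p3, w0   [neg-implies-rule on 2]
6. p2 or not p1, w1   [Dia-rule on 3: fresh world w1, w0Rw1]
7. Dia p3, w1   [Box-rule on 4 via w0Rw1]
8. not p3, w1   [neg-Dia-rule on 5 via w0Rw1]
9. not p1, w1   [or-rule on 6 (branches; this branch)]
10. p3, w2   [Dia-rule on 7: fresh world w2, w1Rw2]
Accessibility: w0Rw1, w1Rw2
Complete open branch: countermodel on a K-frame, so not valid in K.
T-tableau for the negation not ((Box Dia p3 implies Dia p3) or not Dia (p2 or not p1)):
1. not ((Box Dia p3 implies Dia p3) or not Dia (p2 or not p1)), w0
2. not (Box Dia p3 implies Dia p3), w0   [neg-or-rule on 1]
3. Dia (p2 or not p1), w0   [neg-or-rule on 1]
4. Box Dia p3, w0   [neg-implies-rule on 2]
5. not Dia p3, w0   [neg-implies-rule on 2]
6. Dia p3, w0   [Box-rule on 4 via w0Rw0]
7. not p3, w0   [neg-Dia-rule on 5 via w0Rw0]
8. p2 or not p1, w1   [Dia-rule on 3: fresh world w1, w0Rw1]
9. Dia p3, w1   [Box-rule on 4 via w0Rw1]
10. not p3, w1   [neg-Dia-rule on 5 via w0Rw1]
11. not p1, w1   [or-rule on 8 (branches; this branch)]
12. p3, w2   [Dia-rule on 6: fresh world w2, w0Rw2]
13. Dia p3, w2   [Box-rule on 4 via w0Rw2]
14. not p3, w2   [neg-Dia-rule on 5 via w0Rw2]
Accessibility: w0Rw0, w0Rw1, w0Rw2, w1Rw1, w2Rw2
Branch closes: p3 and not p3 both at w2.
Every branch closes (one shown): valid in T, hence also in S4, S5 (every theorem of T is a theorem of S4 and S5).

T, S4, S5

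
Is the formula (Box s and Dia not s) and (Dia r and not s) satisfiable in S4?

1. (Box s and Dia not s) and (Dia r and not s), w0
2. Box s and Dia not s, w0
3. Dia r and not s, w0
4. Box s, w0
5. Dia not s, w0
6. Dia r, w0
7. not s, w0
8. s, w0
Accessibility: w0Rw0
Branch closes: s and not s both at w0.
(One branch shown.) All branches close.

Unsatisfiable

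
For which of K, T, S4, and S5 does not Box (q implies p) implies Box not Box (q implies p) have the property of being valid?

S4-tableau for the negation not (not Box (q implies p) implies Box not Box (q implies p)):
1. not (not Box (q implies p) implies Box not Box (q implies p)), 0
2. not Box (q implies p), 0
3. not Box not Box (q implies p), 0
4. not (q implies p), 1
5. q, 1
6. not p, 1
7. Box (q implies p), 2
8. q implies p, 2
9. p, 2
Accessibility: 0R0, 0R1, 0R2, 1R1, 2R2
Complete open branch: countermodel on an S4-frame, so not valid in S4, nor in K, T (the same frame is also a K-frame and a T-frame).
S5-tableau for the negation not (not Box (q implies p) implies Box not Box (q implies p)):
1. not (not Box (q implies p) implies Box not Box (q implies p)), 0
2. not Box (q implies p), 0
3. not Box not Box (q implies p), 0
4. not (q implies p), 1
5. q, 1
6. not p, 1
7. Box (q implies p), 2
8. q implies p, 0
9. q implies p, 1
10. q implies p, 2
11. p, 0
12. p, 1
Accessibility: 0R0, 0R1, 0R2, 1R0, 1R1, 1R2, 2R0, 2R1, 2R2
Branch closes: p and not p both at 1.
Every branch closes (one shown): valid in S5.

S5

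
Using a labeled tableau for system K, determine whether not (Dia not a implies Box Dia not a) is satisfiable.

Yes, satisfiable

1. not (Dia not a implies Box Dia not a), u
2. Dia not a, u   [neg-implies-rule on 1]
3. not Box Dia not a, u   [neg-implies-rule on 1]
4. not a, v   [Dia-rule on 2: fresh world v, uRv]
5. not Dia not a, w   [neg-Box-rule on 3: fresh world w, uRw]
Accessibility: uRv, uRw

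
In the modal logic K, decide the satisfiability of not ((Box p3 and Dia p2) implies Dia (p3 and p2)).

No, unsatisfiable

1. not ((Box p3 and Dia p2) implies Dia (p3 and p2)), w0
2. Box p3 and Dia p2, w0   [neg-implies-rule on 1]
3. not Dia (p3 and p2), w0   [neg-implies-rule on 1]
4. Box p3, w0   [and-rule on 2]
5. Dia p2, w0   [and-rule on 2]
6. p2, w1   [Dia-rule on 5: fresh world w1, w0Rw1]
7. not (p3 and p2), w1   [neg-Dia-rule on 3 via w0Rw1]
8. p3, w1   [Box-rule on 4 via w0Rw1]
9. not p2, w1   [neg-and-rule on 7 (branches; this branch)]
Accessibility: w0Rw1
Branch closes: p2 and not p2 both at w1.
All branches of the tableau close; one closing branch shown above.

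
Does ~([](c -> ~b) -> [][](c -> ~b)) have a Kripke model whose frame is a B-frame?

Yes, satisfiable

1. ~([](c -> ~b) -> [][](c -> ~b)), w0
2. [](c -> ~b), w0
3. ~[][](c -> ~b), w0
4. c -> ~b, w0
5. ~b, w0
6. ~[](c -> ~b), w1
7. c -> ~b, w1
8. ~b, w1
9. ~(c -> ~b), w2
10. c, w2
11. b, w2
Accessibility: w0Rw0, w0Rw1, w1Rw0, w1Rw1, w1Rw2, w2Rw1, w2Rw2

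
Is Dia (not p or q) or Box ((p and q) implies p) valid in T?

Valid in T

Tableau for the negation not (Dia (not p or q) or Box ((p and q) implies p)):
1. not (Dia (not p or q) or Box ((p and q) implies p)), u
2. not Dia (not p or q), u
3. not Box ((p and q) implies p), u
4. not (not p or q), u
5. p, u
6. not q, u
7. not ((p and q) implies p), v
8. p and q, v
9. not p, v
10. p, v
11. q, v
Accessibility: uRu, uRv, vRv
Branch closes: p and not p both at v.
Every branch of the negation's tableau closes; the branch above is one of them.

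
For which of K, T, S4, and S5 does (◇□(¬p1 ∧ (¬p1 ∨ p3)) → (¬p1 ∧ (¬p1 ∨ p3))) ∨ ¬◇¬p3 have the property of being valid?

S5-tableau for the negation ¬((◇□(¬p1 ∧ (¬p1 ∨ p3)) → (¬p1 ∧ (¬p1 ∨ p3))) ∨ ¬◇¬p3):
1. ¬((◇□(¬p1 ∧ (¬p1 ∨ p3)) → (¬p1 ∧ (¬p1 ∨ p3))) ∨ ¬◇¬p3), 0
2. ¬(◇□(¬p1 ∧ (¬p1 ∨ p3)) → (¬p1 ∧ (¬p1 ∨ p3))), 0   [¬∨-rule on 1]
3. ◇¬p3, 0   [¬∨-rule on 1]
4. ◇□(¬p1 ∧ (¬p1 ∨ p3)), 0   [¬→-rule on 2]
5. ¬(¬p1 ∧ (¬p1 ∨ p3)), 0   [¬→-rule on 2]
6. ¬(¬p1 ∨ p3), 0   [¬∧-rule on 5 (branches; this branch)]
7. p1, 0   [¬∨-rule on 6]
8. ¬p3, 0   [¬∨-rule on 6]
9. ¬p3, 1   [◇-rule on 3: fresh world 1, 0R1]
10. □(¬p1 ∧ (¬p1 ∨ p3)), 2   [◇-rule on 4: fresh world 2, 0R2]
11. ¬p1 ∧ (¬p1 ∨ p3), 0   [□-rule on 10 via 2R0]
12. ¬p1, 0   [∧-rule on 11]
13. ¬p1 ∨ p3, 0   [∧-rule on 11]
Accessibility: 0R0, 0R1, 0R2, 1R0, 1R1, 1R2, 2R0, 2R1, 2R2
Branch closes: p1 and ¬p1 both at 0.
Every branch closes (one shown): valid in S5.
S4-tableau for the negation ¬((◇□(¬p1 ∧ (¬p1 ∨ p3)) → (¬p1 ∧ (¬p1 ∨ p3))) ∨ ¬◇¬p3):
1. ¬((◇□(¬p1 ∧ (¬p1 ∨ p3)) → (¬p1 ∧ (¬p1 ∨ p3))) ∨ ¬◇¬p3), 0
2. ¬(◇□(¬p1 ∧ (¬p1 ∨ p3)) → (¬p1 ∧ (¬p1 ∨ p3))), 0   [¬∨-rule on 1]
3. ◇¬p3, 0   [¬∨-rule on 1]
4. ◇□(¬p1 ∧ (¬p1 ∨ p3)), 0   [¬→-rule on 2]
5. ¬(¬p1 ∧ (¬p1 ∨ p3)), 0   [¬→-rule on 2]
6. ¬(¬p1 ∨ p3), 0   [¬∧-rule on 5 (branches; this branch)]
7. p1, 0   [¬∨-rule on 6]
8. ¬p3, 0   [¬∨-rule on 6]
9. ¬p3, 1   [◇-rule on 3: fresh world 1, 0R1]
10. □(¬p1 ∧ (¬p1 ∨ p3)), 2   [◇-rule on 4: fresh world 2, 0R2]
11. ¬p1 ∧ (¬p1 ∨ p3), 2   [□-rule on 10 via 2R2]
12. ¬p1, 2   [∧-rule on 11]
13. ¬p1 ∨ p3, 2   [∧-rule on 11]
14. p3, 2   [∨-rule on 13 (branches; this branch)]
Accessibility: 0R0, 0R1, 0R2, 1R1, 2R2
Complete open branch: countermodel on an S4-frame, so not valid in S4, nor in K, T (the same frame is also a K-frame and a T-frame).

S5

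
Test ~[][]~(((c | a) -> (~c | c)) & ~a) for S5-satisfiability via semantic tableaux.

Yes, satisfiable

1. ~[][]~(((c | a) -> (~c | c)) & ~a), w0
2. ~[]~(((c | a) -> (~c | c)) & ~a), w1   [~[]-rule on 1: fresh world w1, w0Rw1]
3. ((c | a) -> (~c | c)) & ~a, w2   [~[]-rule on 2: fresh world w2, w1Rw2]
4. (c | a) -> (~c | c), w2   [&-rule on 3]
5. ~a, w2   [&-rule on 3]
6. ~c | c, w2   [->-rule on 4 (branches; this branch)]
7. c, w2   [|-rule on 6 (branches; this branch)]
Accessibility: w0Rw0, w0Rw1, w0Rw2, w1Rw0, w1Rw1, w1Rw2, w2Rw0, w2Rw1, w2Rw2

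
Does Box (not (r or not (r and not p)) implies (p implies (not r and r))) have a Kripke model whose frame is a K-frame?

1. Box (not (r or not (r and not p)) implies (p implies (not r and r))), 0

Satisfiable (open branch found)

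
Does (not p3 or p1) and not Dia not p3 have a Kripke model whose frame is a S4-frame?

Yes, satisfiable

1. (not p3 or p1) and not Dia not p3, w0
2. not p3 or p1, w0
3. not Dia not p3, w0
4. p3, w0
5. p1, w0
Accessibility: w0Rw0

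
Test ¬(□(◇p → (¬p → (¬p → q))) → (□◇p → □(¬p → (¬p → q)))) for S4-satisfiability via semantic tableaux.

1. ¬(□(◇p → (¬p → (¬p → q))) → (□◇p → □(¬p → (¬p → q)))), 0
2. □(◇p → (¬p → (¬p → q))), 0
3. ¬(□◇p → □(¬p → (¬p → q))), 0
4. □◇p, 0
5. ¬□(¬p → (¬p → q)), 0
6. ◇p → (¬p → (¬p → q)), 0
7. ◇p, 0
8. ¬p → (¬p → q), 0
9. ¬p → q, 0
10. q, 0
11. ¬(¬p → (¬p → q)), 1
12. ¬p, 1
13. ¬(¬p → q), 1
14. ¬q, 1
15. ◇p → (¬p → (¬p → q)), 1
16. ◇p, 1
17. ¬◇p, 1
18. p, 2
19. ◇p → (¬p → (¬p → q)), 2
20. ◇p, 2
21. ¬p → (¬p → q), 2
22. ¬p → q, 2
23. q, 2
24. p, 3
25. ◇p → (¬p → (¬p → q)), 3
26. ◇p, 3
27. ¬p, 3
Accessibility: 0R0, 0R1, 0R2, 0R3, 1R1, 1R3, 2R2, 3R3
Branch closes: p and ¬p both at 3.
All branches of the tableau close; one closing branch shown above.

Unsatisfiable (every branch closes)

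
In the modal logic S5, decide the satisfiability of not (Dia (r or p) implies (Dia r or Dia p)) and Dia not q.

1. not (Dia (r or p) implies (Dia r or Dia p)) and Dia not q, 0
2. not (Dia (r or p) implies (Dia r or Dia p)), 0   [and-rule on 1]
3. Dia not q, 0   [and-rule on 1]
4. Dia (r or p), 0   [neg-implies-rule on 2]
5. not (Dia r or Dia p), 0   [neg-implies-rule on 2]
6. not Dia r, 0   [neg-or-rule on 5]
7. not Dia p, 0   [neg-or-rule on 5]
8. not r, 0   [neg-Dia-rule on 6 via 0R0]
9. not p, 0   [neg-Dia-rule on 7 via 0R0]
10. not q, 1   [Dia-rule on 3: fresh world 1, 0R1]
11. not r, 1   [neg-Dia-rule on 6 via 0R1]
12. not p, 1   [neg-Dia-rule on 7 via 0R1]
13. r or p, 2   [Dia-rule on 4: fresh world 2, 0R2]
14. not r, 2   [neg-Dia-rule on 6 via 0R2]
15. not p, 2   [neg-Dia-rule on 7 via 0R2]
16. p, 2   [or-rule on 13 (branches; this branch)]
Accessibility: 0R0, 0R1, 0R2, 1R0, 1R1, 1R2, 2R0, 2R1, 2R2
Branch closes: p and not p both at 2.
All branches of the tableau close; one closing branch shown above.

No, unsatisfiable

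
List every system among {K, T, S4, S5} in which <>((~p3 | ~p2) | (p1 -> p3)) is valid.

K-tableau for the negation ~<>((~p3 | ~p2) | (p1 -> p3)):
1. ~<>((~p3 | ~p2) | (p1 -> p3)), 0
Complete open branch: countermodel on a K-frame, so not valid in K.
T-tableau for the negation ~<>((~p3 | ~p2) | (p1 -> p3)):
1. ~<>((~p3 | ~p2) | (p1 -> p3)), 0
2. ~((~p3 | ~p2) | (p1 -> p3)), 0   [~<>-rule on 1 via 0R0]
3. ~(~p3 | ~p2), 0   [~|-rule on 2]
4. ~(p1 -> p3), 0   [~|-rule on 2]
5. p3, 0   [~|-rule on 3]
6. p2, 0   [~|-rule on 3]
7. p1, 0   [~->-rule on 4]
8. ~p3, 0   [~->-rule on 4]
Accessibility: 0R0
Branch closes: p3 and ~p3 both at 0.
Every branch closes (one shown): valid in T, hence also in S4, S5 (every theorem of T is a theorem of S4 and S5).

T, S4, S5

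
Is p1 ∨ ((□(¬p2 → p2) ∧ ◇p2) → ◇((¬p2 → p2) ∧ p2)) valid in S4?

Valid

Tableau for the negation ¬(p1 ∨ ((□(¬p2 → p2) ∧ ◇p2) → ◇((¬p2 → p2) ∧ p2))):
1. ¬(p1 ∨ ((□(¬p2 → p2) ∧ ◇p2) → ◇((¬p2 → p2) ∧ p2))), w0
2. ¬p1, w0
3. ¬((□(¬p2 → p2) ∧ ◇p2) → ◇((¬p2 → p2) ∧ p2)), w0
4. □(¬p2 → p2) ∧ ◇p2, w0
5. ¬◇((¬p2 → p2) ∧ p2), w0
6. □(¬p2 → p2), w0
7. ◇p2, w0
8. ¬((¬p2 → p2) ∧ p2), w0
9. ¬p2 → p2, w0
10. ¬(¬p2 → p2), w0
11. ¬p2, w0
12. p2, w0
Accessibility: w0Rw0
Branch closes: p2 and ¬p2 both at w0.
All branches of the negation close; one closing branch shown above.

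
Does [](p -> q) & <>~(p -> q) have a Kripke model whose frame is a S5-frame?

1. [](p -> q) & <>~(p -> q), w0
2. [](p -> q), w0
3. <>~(p -> q), w0
4. p -> q, w0
5. q, w0
6. ~(p -> q), w1
7. p, w1
8. ~q, w1
9. p -> q, w1
10. q, w1
Accessibility: w0Rw0, w0Rw1, w1Rw0, w1Rw1
Branch closes: q and ~q both at w1.
Every branch closes; the branch above is one of them.

Unsatisfiable (every branch closes)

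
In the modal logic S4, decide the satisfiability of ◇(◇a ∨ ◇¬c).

Satisfiable

1. ◇(◇a ∨ ◇¬c), 0
2. ◇a ∨ ◇¬c, 1   [◇-rule on 1: fresh world 1, 0R1]
3. ◇¬c, 1   [∨-rule on 2 (branches; this branch)]
4. ¬c, 2   [◇-rule on 3: fresh world 2, 1R2]
Accessibility: 0R0, 0R1, 0R2, 1R1, 1R2, 2R2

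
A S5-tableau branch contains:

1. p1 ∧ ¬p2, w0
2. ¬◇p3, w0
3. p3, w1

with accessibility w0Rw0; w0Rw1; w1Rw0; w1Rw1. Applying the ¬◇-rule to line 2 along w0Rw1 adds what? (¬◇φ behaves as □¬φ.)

¬◇φ behaves as □¬φ: propagate the negated body to each accessible world.

¬p3, w1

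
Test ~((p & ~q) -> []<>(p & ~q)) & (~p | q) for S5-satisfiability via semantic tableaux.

1. ~((p & ~q) -> []<>(p & ~q)) & (~p | q), w0
2. ~((p & ~q) -> []<>(p & ~q)), w0
3. ~p | q, w0
4. p & ~q, w0
5. ~[]<>(p & ~q), w0
6. p, w0
7. ~q, w0
8. q, w0
Accessibility: w0Rw0
Branch closes: q and ~q both at w0.
All branches of the tableau close; one closing branch shown above.

Unsatisfiable (every branch closes)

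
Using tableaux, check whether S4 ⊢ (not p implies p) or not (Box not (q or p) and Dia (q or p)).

Tableau for the negation not ((not p implies p) or not (Box not (q or p) and Dia (q or p))):
1. not ((not p implies p) or not (Box not (q or p) and Dia (q or p))), 0
2. not (not p implies p), 0
3. Box not (q or p) and Dia (q or p), 0
4. not p, 0
5. Box not (q or p), 0
6. Dia (q or p), 0
7. not (q or p), 0
8. not q, 0
9. q or p, 1
10. not (q or p), 1
11. not q, 1
12. not p, 1
13. p, 1
Accessibility: 0R0, 0R1, 1R1
Branch closes: p and not p both at 1.
All branches of the negation close; one closing branch shown above.

Valid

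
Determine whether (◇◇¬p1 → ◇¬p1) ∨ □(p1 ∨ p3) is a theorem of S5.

Yes, valid

Tableau for the negation ¬((◇◇¬p1 → ◇¬p1) ∨ □(p1 ∨ p3)):
1. ¬((◇◇¬p1 → ◇¬p1) ∨ □(p1 ∨ p3)), u
2. ¬(◇◇¬p1 → ◇¬p1), u
3. ¬□(p1 ∨ p3), u
4. ◇◇¬p1, u
5. ¬◇¬p1, u
6. p1, u
7. ¬(p1 ∨ p3), v
8. ¬p1, v
9. ¬p3, v
10. p1, v
Accessibility: uRu, uRv, vRu, vRv
Branch closes: p1 and ¬p1 both at v.
Every branch of the negation's tableau closes; the branch above is one of them.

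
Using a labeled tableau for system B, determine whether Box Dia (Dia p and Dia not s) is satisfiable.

1. Box Dia (Dia p and Dia not s), w0
2. Dia (Dia p and Dia not s), w0   [Box-rule on 1 via w0Rw0]
3. Dia p and Dia not s, w1   [Dia-rule on 2: fresh world w1, w0Rw1]
4. Dia p, w1   [and-rule on 3]
5. Dia not s, w1   [and-rule on 3]
6. Dia (Dia p and Dia not s), w1   [Box-rule on 1 via w0Rw1]
7. p, w2   [Dia-rule on 4: fresh world w2, w1Rw2]
8. not s, w3   [Dia-rule on 5: fresh world w3, w1Rw3]
9. Dia p and Dia not s, w4   [Dia-rule on 6: fresh world w4, w1Rw4]
10. Dia p, w4   [and-rule on 9]
11. Dia not s, w4   [and-rule on 9]
12. p, w5   [Dia-rule on 10: fresh world w5, w4Rw5]
13. not s, w6   [Dia-rule on 11: fresh world w6, w4Rw6]
Accessibility: w0Rw0, w0Rw1, w1Rw0, w1Rw1, w1Rw2, w1Rw3, w1Rw4, w2Rw1, w2Rw2, w3Rw1, w3Rw3, w4Rw1, w4Rw4, w4Rw5, w4Rw6, w5Rw4, w5Rw5, w6Rw4, w6Rw6

Yes, satisfiable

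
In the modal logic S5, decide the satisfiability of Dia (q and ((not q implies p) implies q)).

Yes, satisfiable

1. Dia (q and ((not q implies p) implies q)), u
2. q and ((not q implies p) implies q), v
3. q, v
4. (not q implies p) implies q, v
Accessibility: uRu, uRv, vRu, vRv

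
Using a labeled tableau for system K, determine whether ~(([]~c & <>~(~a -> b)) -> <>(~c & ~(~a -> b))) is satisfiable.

1. ~(([]~c & <>~(~a -> b)) -> <>(~c & ~(~a -> b))), 0
2. []~c & <>~(~a -> b), 0
3. ~<>(~c & ~(~a -> b)), 0
4. []~c, 0
5. <>~(~a -> b), 0
6. ~(~a -> b), 1
7. ~a, 1
8. ~b, 1
9. ~(~c & ~(~a -> b)), 1
10. ~c, 1
11. ~a -> b, 1
12. b, 1
Accessibility: 0R1
Branch closes: b and ~b both at 1.
(One branch shown.) All branches close.

No, unsatisfiable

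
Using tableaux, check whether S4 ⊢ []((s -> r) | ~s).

Invalid (countermodel exists)

Tableau for the negation ~[]((s -> r) | ~s):
1. ~[]((s -> r) | ~s), u
2. ~((s -> r) | ~s), v   [~[]-rule on 1: fresh world v, uRv]
3. ~(s -> r), v   [~|-rule on 2]
4. s, v   [~|-rule on 2]
5. ~r, v   [~->-rule on 3]
Accessibility: uRu, uRv, vRv
The negation has an open branch (countermodel exists).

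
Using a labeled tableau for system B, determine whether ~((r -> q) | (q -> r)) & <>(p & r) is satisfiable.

Unsatisfiable

1. ~((r -> q) | (q -> r)) & <>(p & r), 0
2. ~((r -> q) | (q -> r)), 0
3. <>(p & r), 0
4. ~(r -> q), 0
5. ~(q -> r), 0
6. r, 0
7. ~q, 0
8. q, 0
9. ~r, 0
Accessibility: 0R0
Branch closes: q and ~q both at 0.
All branches of the tableau close; one closing branch shown above.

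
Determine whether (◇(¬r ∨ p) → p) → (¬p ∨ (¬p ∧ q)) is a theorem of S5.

Tableau for the negation ¬((◇(¬r ∨ p) → p) → (¬p ∨ (¬p ∧ q))):
1. ¬((◇(¬r ∨ p) → p) → (¬p ∨ (¬p ∧ q))), w0
2. ◇(¬r ∨ p) → p, w0   [¬→-rule on 1]
3. ¬(¬p ∨ (¬p ∧ q)), w0   [¬→-rule on 1]
4. p, w0   [¬∨-rule on 3]
5. ¬(¬p ∧ q), w0   [¬∨-rule on 3]
6. ¬q, w0   [¬∧-rule on 5 (branches; this branch)]
Accessibility: w0Rw0
The negation has an open branch (countermodel exists).

Not valid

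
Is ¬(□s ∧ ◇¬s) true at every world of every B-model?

Tableau for the negation □s ∧ ◇¬s:
1. □s ∧ ◇¬s, u
2. □s, u
3. ◇¬s, u
4. s, u
5. ¬s, v
6. s, v
Accessibility: uRu, uRv, vRu, vRv
Branch closes: s and ¬s both at v.
All branches of the negation close; one closing branch shown above.

Valid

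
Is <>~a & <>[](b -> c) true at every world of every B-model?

Tableau for the negation ~(<>~a & <>[](b -> c)):
1. ~(<>~a & <>[](b -> c)), 0
2. ~<>[](b -> c), 0
3. ~[](b -> c), 0
4. ~(b -> c), 1
5. b, 1
6. ~c, 1
7. ~[](b -> c), 1
8. ~(b -> c), 2
9. b, 2
10. ~c, 2
Accessibility: 0R0, 0R1, 1R0, 1R1, 1R2, 2R1, 2R2
The negation has an open branch (countermodel exists).

Not valid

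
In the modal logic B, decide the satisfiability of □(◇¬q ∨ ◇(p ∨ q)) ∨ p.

1. □(◇¬q ∨ ◇(p ∨ q)) ∨ p, 0
2. p, 0
Accessibility: 0R0

Satisfiable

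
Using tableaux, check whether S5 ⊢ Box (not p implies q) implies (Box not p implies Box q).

Tableau for the negation not (Box (not p implies q) implies (Box not p implies Box q)):
1. not (Box (not p implies q) implies (Box not p implies Box q)), 0
2. Box (not p implies q), 0
3. not (Box not p implies Box q), 0
4. Box not p, 0
5. not Box q, 0
6. not p implies q, 0
7. not p, 0
8. q, 0
9. not q, 1
10. not p implies q, 1
11. not p, 1
12. q, 1
Accessibility: 0R0, 0R1, 1R0, 1R1
Branch closes: q and not q both at 1.
Every branch of the negation's tableau closes; the branch above is one of them.

Valid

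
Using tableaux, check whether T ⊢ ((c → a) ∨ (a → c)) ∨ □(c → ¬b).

Valid

Tableau for the negation ¬(((c → a) ∨ (a → c)) ∨ □(c → ¬b)):
1. ¬(((c → a) ∨ (a → c)) ∨ □(c → ¬b)), u
2. ¬((c → a) ∨ (a → c)), u   [¬∨-rule on 1]
3. ¬□(c → ¬b), u   [¬∨-rule on 1]
4. ¬(c → a), u   [¬∨-rule on 2]
5. ¬(a → c), u   [¬∨-rule on 2]
6. c, u   [¬→-rule on 4]
7. ¬a, u   [¬→-rule on 4]
8. a, u   [¬→-rule on 5]
9. ¬c, u   [¬→-rule on 5]
Accessibility: uRu
Branch closes: a and ¬a both at u.
Every branch of the negation's tableau closes; the branch above is one of them.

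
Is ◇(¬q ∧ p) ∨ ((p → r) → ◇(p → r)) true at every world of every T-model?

Valid in T

Tableau for the negation ¬(◇(¬q ∧ p) ∨ ((p → r) → ◇(p → r))):
1. ¬(◇(¬q ∧ p) ∨ ((p → r) → ◇(p → r))), 0
2. ¬◇(¬q ∧ p), 0
3. ¬((p → r) → ◇(p → r)), 0
4. p → r, 0
5. ¬◇(p → r), 0
6. ¬(¬q ∧ p), 0
7. ¬(p → r), 0
8. p, 0
9. ¬r, 0
10. r, 0
Accessibility: 0R0
Branch closes: r and ¬r both at 0.
All branches of the negation close; one closing branch shown above.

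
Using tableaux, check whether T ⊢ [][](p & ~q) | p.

Tableau for the negation ~([][](p & ~q) | p):
1. ~([][](p & ~q) | p), w0
2. ~[][](p & ~q), w0   [~|-rule on 1]
3. ~p, w0   [~|-rule on 1]
4. ~[](p & ~q), w1   [~[]-rule on 2: fresh world w1, w0Rw1]
5. ~(p & ~q), w2   [~[]-rule on 4: fresh world w2, w1Rw2]
6. q, w2   [~&-rule on 5 (branches; this branch)]
Accessibility: w0Rw0, w0Rw1, w1Rw1, w1Rw2, w2Rw2
The negation has an open branch (countermodel exists).

No, not valid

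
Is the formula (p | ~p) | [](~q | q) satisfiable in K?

1. (p | ~p) | [](~q | q), u
2. [](~q | q), u   [|-rule on 1 (branches; this branch)]

Satisfiable (open branch found)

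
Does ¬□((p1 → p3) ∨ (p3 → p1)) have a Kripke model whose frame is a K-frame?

Unsatisfiable

1. ¬□((p1 → p3) ∨ (p3 → p1)), u
2. ¬((p1 → p3) ∨ (p3 → p1)), v
3. ¬(p1 → p3), v
4. ¬(p3 → p1), v
5. p1, v
6. ¬p3, v
7. p3, v
8. ¬p1, v
Accessibility: uRv
Branch closes: p3 and ¬p3 both at v.
All branches of the tableau close; one closing branch shown above.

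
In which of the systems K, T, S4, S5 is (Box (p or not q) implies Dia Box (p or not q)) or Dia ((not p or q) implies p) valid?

T-tableau for the negation not ((Box (p or not q) implies Dia Box (p or not q)) or Dia ((not p or q) implies p)):
1. not ((Box (p or not q) implies Dia Box (p or not q)) or Dia ((not p or q) implies p)), w0
2. not (Box (p or not q) implies Dia Box (p or not q)), w0
3. not Dia ((not p or q) implies p), w0
4. Box (p or not q), w0
5. not Dia Box (p or not q), w0
6. not ((not p or q) implies p), w0
7. not p or q, w0
8. not p, w0
9. p or not q, w0
10. not Box (p or not q), w0
11. not q, w0
12. not (p or not q), w1
13. not p, w1
14. q, w1
15. not ((not p or q) implies p), w1
16. not p or q, w1
17. p or not q, w1
18. not Box (p or not q), w1
19. not q, w1
Accessibility: w0Rw0, w0Rw1, w1Rw1
Branch closes: q and not q both at w1.
Every branch closes (one shown): valid in T, hence also in S4, S5 (every theorem of T is a theorem of S4 and S5).
K-tableau for the negation not ((Box (p or not q) implies Dia Box (p or not q)) or Dia ((not p or q) implies p)):
1. not ((Box (p or not q) implies Dia Box (p or not q)) or Dia ((not p or q) implies p)), w0
2. not (Box (p or not q) implies Dia Box (p or not q)), w0
3. not Dia ((not p or q) implies p), w0
4. Box (p or not q), w0
5. not Dia Box (p or not q), w0
Complete open branch: countermodel on a K-frame, so not valid in K.

T, S4, S5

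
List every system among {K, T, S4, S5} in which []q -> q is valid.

K-tableau for the negation ~([]q -> q):
1. ~([]q -> q), u
2. []q, u
3. ~q, u
Complete open branch: countermodel on a K-frame, so not valid in K.
T-tableau for the negation ~([]q -> q):
1. ~([]q -> q), u
2. []q, u
3. ~q, u
4. q, u
Accessibility: uRu
Branch closes: q and ~q both at u.
Every branch closes (one shown): valid in T, hence also in S4, S5 (every theorem of T is a theorem of S4 and S5).

T, S4, S5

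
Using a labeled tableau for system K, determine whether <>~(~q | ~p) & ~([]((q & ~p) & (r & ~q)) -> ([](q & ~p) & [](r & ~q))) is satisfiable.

Unsatisfiable (every branch closes)

1. <>~(~q | ~p) & ~([]((q & ~p) & (r & ~q)) -> ([](q & ~p) & [](r & ~q))), w0
2. <>~(~q | ~p), w0
3. ~([]((q & ~p) & (r & ~q)) -> ([](q & ~p) & [](r & ~q))), w0
4. []((q & ~p) & (r & ~q)), w0
5. ~([](q & ~p) & [](r & ~q)), w0
6. ~[](r & ~q), w0
7. ~(~q | ~p), w1
8. q, w1
9. p, w1
10. (q & ~p) & (r & ~q), w1
11. q & ~p, w1
12. r & ~q, w1
13. ~p, w1
Accessibility: w0Rw1
Branch closes: p and ~p both at w1.
(One branch shown.) All branches close.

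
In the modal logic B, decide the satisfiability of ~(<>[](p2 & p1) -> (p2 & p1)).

1. ~(<>[](p2 & p1) -> (p2 & p1)), u
2. <>[](p2 & p1), u
3. ~(p2 & p1), u
4. ~p1, u
5. [](p2 & p1), v
6. p2 & p1, u
7. p2, u
8. p1, u
Accessibility: uRu, uRv, vRu, vRv
Branch closes: p1 and ~p1 both at u.
All branches of the tableau close; one closing branch shown above.

No, unsatisfiable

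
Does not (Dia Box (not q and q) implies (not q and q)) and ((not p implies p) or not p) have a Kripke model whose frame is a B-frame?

1. not (Dia Box (not q and q) implies (not q and q)) and ((not p implies p) or not p), w0
2. not (Dia Box (not q and q) implies (not q and q)), w0
3. (not p implies p) or not p, w0
4. Dia Box (not q and q), w0
5. not (not q and q), w0
6. not p implies p, w0
7. not q, w0
8. p, w0
9. Box (not q and q), w1
10. not q and q, w0
11. q, w0
Accessibility: w0Rw0, w0Rw1, w1Rw0, w1Rw1
Branch closes: q and not q both at w0.
Every branch closes; the branch above is one of them.

Unsatisfiable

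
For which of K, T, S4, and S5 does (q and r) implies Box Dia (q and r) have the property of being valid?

S5

S5-tableau for the negation not ((q and r) implies Box Dia (q and r)):
1. not ((q and r) implies Box Dia (q and r)), u
2. q and r, u
3. not Box Dia (q and r), u
4. q, u
5. r, u
6. not Dia (q and r), v
7. not (q and r), u
8. not (q and r), v
9. not r, u
Accessibility: uRu, uRv, vRu, vRv
Branch closes: r and not r both at u.
Every branch closes (one shown): valid in S5.
S4-tableau for the negation not ((q and r) implies Box Dia (q and r)):
1. not ((q and r) implies Box Dia (q and r)), u
2. q and r, u
3. not Box Dia (q and r), u
4. q, u
5. r, u
6. not Dia (q and r), v
7. not (q and r), v
8. not r, v
Accessibility: uRu, uRv, vRv
Complete open branch: countermodel on an S4-frame, so not valid in S4, nor in K, T (the same frame is also a K-frame and a T-frame).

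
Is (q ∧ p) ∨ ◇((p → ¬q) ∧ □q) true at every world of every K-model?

Invalid (countermodel exists)

Tableau for the negation ¬((q ∧ p) ∨ ◇((p → ¬q) ∧ □q)):
1. ¬((q ∧ p) ∨ ◇((p → ¬q) ∧ □q)), w0
2. ¬(q ∧ p), w0
3. ¬◇((p → ¬q) ∧ □q), w0
4. ¬p, w0
The negation has an open branch (countermodel exists).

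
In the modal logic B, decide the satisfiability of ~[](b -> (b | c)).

1. ~[](b -> (b | c)), w0
2. ~(b -> (b | c)), w1   [~[]-rule on 1: fresh world w1, w0Rw1]
3. b, w1   [~->-rule on 2]
4. ~(b | c), w1   [~->-rule on 2]
5. ~b, w1   [~|-rule on 4]
6. ~c, w1   [~|-rule on 4]
Accessibility: w0Rw0, w0Rw1, w1Rw0, w1Rw1
Branch closes: b and ~b both at w1.
(One branch shown.) All branches close.

No, unsatisfiable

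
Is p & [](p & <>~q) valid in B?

Not valid

Tableau for the negation ~(p & [](p & <>~q)):
1. ~(p & [](p & <>~q)), u
2. ~[](p & <>~q), u
3. ~(p & <>~q), v
4. ~<>~q, v
5. q, u
6. q, v
Accessibility: uRu, uRv, vRu, vRv
The negation has an open branch (countermodel exists).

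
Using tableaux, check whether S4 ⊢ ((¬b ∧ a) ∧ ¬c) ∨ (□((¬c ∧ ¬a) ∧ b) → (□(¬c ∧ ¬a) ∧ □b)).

Valid in S4

Tableau for the negation ¬(((¬b ∧ a) ∧ ¬c) ∨ (□((¬c ∧ ¬a) ∧ b) → (□(¬c ∧ ¬a) ∧ □b))):
1. ¬(((¬b ∧ a) ∧ ¬c) ∨ (□((¬c ∧ ¬a) ∧ b) → (□(¬c ∧ ¬a) ∧ □b))), w0
2. ¬((¬b ∧ a) ∧ ¬c), w0
3. ¬(□((¬c ∧ ¬a) ∧ b) → (□(¬c ∧ ¬a) ∧ □b)), w0
4. □((¬c ∧ ¬a) ∧ b), w0
5. ¬(□(¬c ∧ ¬a) ∧ □b), w0
6. (¬c ∧ ¬a) ∧ b, w0
7. ¬c ∧ ¬a, w0
8. b, w0
9. ¬c, w0
10. ¬a, w0
11. ¬(¬b ∧ a), w0
12. ¬□(¬c ∧ ¬a), w0
13. ¬(¬c ∧ ¬a), w1
14. (¬c ∧ ¬a) ∧ b, w1
15. ¬c ∧ ¬a, w1
16. b, w1
17. ¬c, w1
18. ¬a, w1
19. a, w1
Accessibility: w0Rw0, w0Rw1, w1Rw1
Branch closes: a and ¬a both at w1.
Every branch of the negation's tableau closes; the branch above is one of them.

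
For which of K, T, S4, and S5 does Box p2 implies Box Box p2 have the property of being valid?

S4, S5

T-tableau for the negation not (Box p2 implies Box Box p2):
1. not (Box p2 implies Box Box p2), w0
2. Box p2, w0
3. not Box Box p2, w0
4. p2, w0
5. not Box p2, w1
6. p2, w1
7. not p2, w2
Accessibility: w0Rw0, w0Rw1, w1Rw1, w1Rw2, w2Rw2
Complete open branch: countermodel on a T-frame, so not valid in T, nor in K (the same frame is also a K-frame).
S4-tableau for the negation not (Box p2 implies Box Box p2):
1. not (Box p2 implies Box Box p2), w0
2. Box p2, w0
3. not Box Box p2, w0
4. p2, w0
5. not Box p2, w1
6. p2, w1
7. not p2, w2
8. p2, w2
Accessibility: w0Rw0, w0Rw1, w0Rw2, w1Rw1, w1Rw2, w2Rw2
Branch closes: p2 and not p2 both at w2.
Every branch closes (one shown): valid in S4, hence also in S5 (every theorem of S4 is a theorem of S5).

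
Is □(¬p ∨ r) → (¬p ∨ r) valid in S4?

Tableau for the negation ¬(□(¬p ∨ r) → (¬p ∨ r)):
1. ¬(□(¬p ∨ r) → (¬p ∨ r)), 0
2. □(¬p ∨ r), 0
3. ¬(¬p ∨ r), 0
4. p, 0
5. ¬r, 0
6. ¬p ∨ r, 0
7. r, 0
Accessibility: 0R0
Branch closes: r and ¬r both at 0.
Every branch of the negation's tableau closes; the branch above is one of them.

Valid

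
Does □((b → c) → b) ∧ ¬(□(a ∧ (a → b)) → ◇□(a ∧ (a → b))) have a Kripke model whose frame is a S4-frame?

1. □((b → c) → b) ∧ ¬(□(a ∧ (a → b)) → ◇□(a ∧ (a → b))), w0
2. □((b → c) → b), w0
3. ¬(□(a ∧ (a → b)) → ◇□(a ∧ (a → b))), w0
4. □(a ∧ (a → b)), w0
5. ¬◇□(a ∧ (a → b)), w0
6. (b → c) → b, w0
7. a ∧ (a → b), w0
8. a, w0
9. a → b, w0
10. ¬□(a ∧ (a → b)), w0
11. ¬(b → c), w0
12. b, w0
13. ¬c, w0
14. ¬(a ∧ (a → b)), w1
15. (b → c) → b, w1
16. a ∧ (a → b), w1
17. a, w1
18. a → b, w1
19. ¬□(a ∧ (a → b)), w1
20. ¬(a → b), w1
21. ¬b, w1
22. ¬(b → c), w1
23. b, w1
24. ¬c, w1
Accessibility: w0Rw0, w0Rw1, w1Rw1
Branch closes: b and ¬b both at w1.
All branches of the tableau close; one closing branch shown above.

No, unsatisfiable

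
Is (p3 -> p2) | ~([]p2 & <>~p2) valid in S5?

Yes, valid

Tableau for the negation ~((p3 -> p2) | ~([]p2 & <>~p2)):
1. ~((p3 -> p2) | ~([]p2 & <>~p2)), 0
2. ~(p3 -> p2), 0
3. []p2 & <>~p2, 0
4. p3, 0
5. ~p2, 0
6. []p2, 0
7. <>~p2, 0
8. p2, 0
Accessibility: 0R0
Branch closes: p2 and ~p2 both at 0.
All branches of the negation close; one closing branch shown above.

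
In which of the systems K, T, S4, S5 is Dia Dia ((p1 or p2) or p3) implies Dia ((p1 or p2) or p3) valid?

T-tableau for the negation not (Dia Dia ((p1 or p2) or p3) implies Dia ((p1 or p2) or p3)):
1. not (Dia Dia ((p1 or p2) or p3) implies Dia ((p1 or p2) or p3)), 0
2. Dia Dia ((p1 or p2) or p3), 0   [neg-implies-rule on 1]
3. not Dia ((p1 or p2) or p3), 0   [neg-implies-rule on 1]
4. not ((p1 or p2) or p3), 0   [neg-Dia-rule on 3 via 0R0]
5. not (p1 or p2), 0   [neg-or-rule on 4]
6. not p3, 0   [neg-or-rule on 4]
7. not p1, 0   [neg-or-rule on 5]
8. not p2, 0   [neg-or-rule on 5]
9. Dia ((p1 or p2) or p3), 1   [Dia-rule on 2: fresh world 1, 0R1]
10. not ((p1 or p2) or p3), 1   [neg-Dia-rule on 3 via 0R1]
11. not (p1 or p2), 1   [neg-or-rule on 10]
12. not p3, 1   [neg-or-rule on 10]
13. not p1, 1   [neg-or-rule on 11]
14. not p2, 1   [neg-or-rule on 11]
15. (p1 or p2) or p3, 2   [Dia-rule on 9: fresh world 2, 1R2]
16. p3, 2   [or-rule on 15 (branches; this branch)]
Accessibility: 0R0, 0R1, 1R1, 1R2, 2R2
Complete open branch: countermodel on a T-frame, so not valid in T, nor in K (the same frame is also a K-frame).
S4-tableau for the negation not (Dia Dia ((p1 or p2) or p3) implies Dia ((p1 or p2) or p3)):
1. not (Dia Dia ((p1 or p2) or p3) implies Dia ((p1 or p2) or p3)), 0
2. Dia Dia ((p1 or p2) or p3), 0   [neg-implies-rule on 1]
3. not Dia ((p1 or p2) or p3), 0   [neg-implies-rule on 1]
4. not ((p1 or p2) or p3), 0   [neg-Dia-rule on 3 via 0R0]
5. not (p1 or p2), 0   [neg-or-rule on 4]
6. not p3, 0   [neg-or-rule on 4]
7. not p1, 0   [neg-or-rule on 5]
8. not p2, 0   [neg-or-rule on 5]
9. Dia ((p1 or p2) or p3), 1   [Dia-rule on 2: fresh world 1, 0R1]
10. not ((p1 or p2) or p3), 1   [neg-Dia-rule on 3 via 0R1]
11. not (p1 or p2), 1   [neg-or-rule on 10]
12. not p3, 1   [neg-or-rule on 10]
13. not p1, 1   [neg-or-rule on 11]
14. not p2, 1   [neg-or-rule on 11]
15. (p1 or p2) or p3, 2   [Dia-rule on 9: fresh world 2, 1R2]
16. not ((p1 or p2) or p3), 2   [neg-Dia-rule on 3 via 0R2]
17. not (p1 or p2), 2   [neg-or-rule on 16]
18. not p3, 2   [neg-or-rule on 16]
19. not p1, 2   [neg-or-rule on 17]
20. not p2, 2   [neg-or-rule on 17]
21. p1 or p2, 2   [or-rule on 15 (branches; this branch)]
22. p2, 2   [or-rule on 21 (branches; this branch)]
Accessibility: 0R0, 0R1, 0R2, 1R1, 1R2, 2R2
Branch closes: p2 and not p2 both at 2.
Every branch closes (one shown): valid in S4, hence also in S5 (every theorem of S4 is a theorem of S5).

S4, S5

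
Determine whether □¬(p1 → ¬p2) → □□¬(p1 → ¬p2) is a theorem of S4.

Tableau for the negation ¬(□¬(p1 → ¬p2) → □□¬(p1 → ¬p2)):
1. ¬(□¬(p1 → ¬p2) → □□¬(p1 → ¬p2)), 0
2. □¬(p1 → ¬p2), 0
3. ¬□□¬(p1 → ¬p2), 0
4. ¬(p1 → ¬p2), 0
5. p1, 0
6. p2, 0
7. ¬□¬(p1 → ¬p2), 1
8. ¬(p1 → ¬p2), 1
9. p1, 1
10. p2, 1
11. p1 → ¬p2, 2
12. ¬(p1 → ¬p2), 2
13. p1, 2
14. p2, 2
15. ¬p2, 2
Accessibility: 0R0, 0R1, 0R2, 1R1, 1R2, 2R2
Branch closes: p2 and ¬p2 both at 2.
All branches of the negation close; one closing branch shown above.

Yes, valid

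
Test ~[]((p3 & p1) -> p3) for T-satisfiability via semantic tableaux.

1. ~[]((p3 & p1) -> p3), u
2. ~((p3 & p1) -> p3), v   [~[]-rule on 1: fresh world v, uRv]
3. p3 & p1, v   [~->-rule on 2]
4. ~p3, v   [~->-rule on 2]
5. p3, v   [&-rule on 3]
6. p1, v   [&-rule on 3]
Accessibility: uRu, uRv, vRv
Branch closes: p3 and ~p3 both at v.
All branches of the tableau close; one closing branch shown above.

Unsatisfiable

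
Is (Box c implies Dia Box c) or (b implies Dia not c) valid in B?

Tableau for the negation not ((Box c implies Dia Box c) or (b implies Dia not c)):
1. not ((Box c implies Dia Box c) or (b implies Dia not c)), u
2. not (Box c implies Dia Box c), u
3. not (b implies Dia not c), u
4. Box c, u
5. not Dia Box c, u
6. b, u
7. not Dia not c, u
8. c, u
9. not Box c, u
10. not c, v
11. c, v
Accessibility: uRu, uRv, vRu, vRv
Branch closes: c and not c both at v.
Every branch of the negation's tableau closes; the branch above is one of them.

Valid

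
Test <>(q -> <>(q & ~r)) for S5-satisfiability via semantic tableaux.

Yes, satisfiable

1. <>(q -> <>(q & ~r)), u
2. q -> <>(q & ~r), v
3. <>(q & ~r), v
4. q & ~r, w
5. q, w
6. ~r, w
Accessibility: uRu, uRv, uRw, vRu, vRv, vRw, wRu, wRv, wRw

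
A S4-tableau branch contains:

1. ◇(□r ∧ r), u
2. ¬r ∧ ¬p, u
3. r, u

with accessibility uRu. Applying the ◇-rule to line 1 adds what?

a fresh world v with uRv, and □r ∧ r at v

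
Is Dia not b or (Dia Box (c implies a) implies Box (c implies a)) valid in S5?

Tableau for the negation not (Dia not b or (Dia Box (c implies a) implies Box (c implies a))):
1. not (Dia not b or (Dia Box (c implies a) implies Box (c implies a))), u
2. not Dia not b, u   [neg-or-rule on 1]
3. not (Dia Box (c implies a) implies Box (c implies a)), u   [neg-or-rule on 1]
4. Dia Box (c implies a), u   [neg-implies-rule on 3]
5. not Box (c implies a), u   [neg-implies-rule on 3]
6. b, u   [neg-Dia-rule on 2 via uRu]
7. Box (c implies a), v   [Dia-rule on 4: fresh world v, uRv]
8. b, v   [neg-Dia-rule on 2 via uRv]
9. c implies a, u   [Box-rule on 7 via vRu]
10. c implies a, v   [Box-rule on 7 via vRv]
11. a, u   [implies-rule on 9 (branches; this branch)]
12. a, v   [implies-rule on 10 (branches; this branch)]
13. not (c implies a), w   [neg-Box-rule on 5: fresh world w, uRw]
14. c, w   [neg-implies-rule on 13]
15. not a, w   [neg-implies-rule on 13]
16. b, w   [neg-Dia-rule on 2 via uRw]
17. c implies a, w   [Box-rule on 7 via vRw]
18. a, w   [implies-rule on 17 (branches; this branch)]
Accessibility: uRu, uRv, uRw, vRu, vRv, vRw, wRu, wRv, wRw
Branch closes: a and not a both at w.
All branches of the negation close; one closing branch shown above.

Valid in S5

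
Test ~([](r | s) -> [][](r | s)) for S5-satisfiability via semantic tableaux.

Unsatisfiable

1. ~([](r | s) -> [][](r | s)), 0
2. [](r | s), 0
3. ~[][](r | s), 0
4. r | s, 0
5. s, 0
6. ~[](r | s), 1
7. r | s, 1
8. s, 1
9. ~(r | s), 2
10. ~r, 2
11. ~s, 2
12. r | s, 2
13. s, 2
Accessibility: 0R0, 0R1, 0R2, 1R0, 1R1, 1R2, 2R0, 2R1, 2R2
Branch closes: s and ~s both at 2.
All branches of the tableau close; one closing branch shown above.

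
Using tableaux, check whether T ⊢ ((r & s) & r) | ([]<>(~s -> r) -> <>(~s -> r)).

Tableau for the negation ~(((r & s) & r) | ([]<>(~s -> r) -> <>(~s -> r))):
1. ~(((r & s) & r) | ([]<>(~s -> r) -> <>(~s -> r))), 0
2. ~((r & s) & r), 0
3. ~([]<>(~s -> r) -> <>(~s -> r)), 0
4. []<>(~s -> r), 0
5. ~<>(~s -> r), 0
6. <>(~s -> r), 0
7. ~(~s -> r), 0
8. ~s, 0
9. ~r, 0
10. ~(r & s), 0
11. ~s -> r, 1
12. <>(~s -> r), 1
13. ~(~s -> r), 1
14. ~s, 1
15. ~r, 1
16. r, 1
Accessibility: 0R0, 0R1, 1R1
Branch closes: r and ~r both at 1.
Every branch of the negation's tableau closes; the branch above is one of them.

Yes, valid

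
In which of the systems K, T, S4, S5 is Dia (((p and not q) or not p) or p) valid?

T, S4, S5

T-tableau for the negation not Dia (((p and not q) or not p) or p):
1. not Dia (((p and not q) or not p) or p), 0
2. not (((p and not q) or not p) or p), 0
3. not ((p and not q) or not p), 0
4. not p, 0
5. not (p and not q), 0
6. p, 0
Accessibility: 0R0
Branch closes: p and not p both at 0.
Every branch closes (one shown): valid in T, hence also in S4, S5 (every theorem of T is a theorem of S4 and S5).
K-tableau for the negation not Dia (((p and not q) or not p) or p):
1. not Dia (((p and not q) or not p) or p), 0
Complete open branch: countermodel on a K-frame, so not valid in K.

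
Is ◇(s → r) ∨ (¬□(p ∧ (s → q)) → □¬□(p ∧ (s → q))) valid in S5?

Tableau for the negation ¬(◇(s → r) ∨ (¬□(p ∧ (s → q)) → □¬□(p ∧ (s → q)))):
1. ¬(◇(s → r) ∨ (¬□(p ∧ (s → q)) → □¬□(p ∧ (s → q)))), w0
2. ¬◇(s → r), w0
3. ¬(¬□(p ∧ (s → q)) → □¬□(p ∧ (s → q))), w0
4. ¬□(p ∧ (s → q)), w0
5. ¬□¬□(p ∧ (s → q)), w0
6. ¬(s → r), w0
7. s, w0
8. ¬r, w0
9. ¬(p ∧ (s → q)), w1
10. ¬(s → r), w1
11. s, w1
12. ¬r, w1
13. ¬(s → q), w1
14. ¬q, w1
15. □(p ∧ (s → q)), w2
16. ¬(s → r), w2
17. s, w2
18. ¬r, w2
19. p ∧ (s → q), w0
20. p, w0
21. s → q, w0
22. p ∧ (s → q), w1
23. p, w1
24. s → q, w1
25. p ∧ (s → q), w2
26. p, w2
27. s → q, w2
28. q, w0
29. q, w1
Accessibility: w0Rw0, w0Rw1, w0Rw2, w1Rw0, w1Rw1, w1Rw2, w2Rw0, w2Rw1, w2Rw2
Branch closes: q and ¬q both at w1.
All branches of the negation close; one closing branch shown above.

Valid in S5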